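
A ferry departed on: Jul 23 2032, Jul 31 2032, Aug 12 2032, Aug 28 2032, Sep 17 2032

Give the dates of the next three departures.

Gaps: 8, 12, 16, 20 days — each gap is 4 larger than the previous one.
Next gap: 24 days. Sep 17 2032 + 24 days = Oct 11 2032.
Next gap: 28 days. Oct 11 2032 + 28 days = Nov 8 2032.
Next gap: 32 days. Nov 8 2032 + 32 days = Dec 10 2032.

Oct 11 2032, Nov 8 2032, Dec 10 2032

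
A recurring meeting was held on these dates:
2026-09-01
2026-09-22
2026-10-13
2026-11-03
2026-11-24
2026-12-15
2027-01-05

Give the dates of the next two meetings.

The spacing is 21, 21, 21, 21, 21, 21 days — always 21 days.
2027-01-05 + 21 days = 2027-01-26.
2027-01-26 + 21 days = 2027-02-16.

2027-01-26, 2027-02-16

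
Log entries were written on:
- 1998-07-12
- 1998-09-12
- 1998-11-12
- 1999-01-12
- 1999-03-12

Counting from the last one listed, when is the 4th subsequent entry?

Gaps: 62, 61, 61, 59 days — not constant. Every event is on the 12th of the month.
Pattern: the 12th of every 2 months.
May 1999: 1999-05-12.
Next: July 1999 → 1999-07-12.
September 1999: 1999-09-12.
November 1999: 1999-11-12.

1999-11-12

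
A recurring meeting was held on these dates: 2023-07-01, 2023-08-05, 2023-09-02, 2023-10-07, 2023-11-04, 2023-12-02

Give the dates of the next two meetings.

Gaps: 35, 28, 35, 28, 28 days — a mix of 28 and 35. Every date is a Saturday.
Each is the 1st Saturday of its month.
1st Saturday of January 2024: 2024-01-06.
February 2024 — 1st Saturday is 2024-02-03.

2024-01-06, 2024-02-03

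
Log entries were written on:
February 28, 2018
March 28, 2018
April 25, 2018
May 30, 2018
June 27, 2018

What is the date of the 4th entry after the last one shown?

October 31, 2018

All Wednesdays; the gaps (28, 28, 35, 28) vary with month length.
This is the last Wednesday of each month.
July 2018 ends with Wednesday July 25, 2018.
August 2018 ends with Wednesday August 29, 2018.
Last Wednesday of September 2018: September 26, 2018.
October 2018 ends with Wednesday October 31, 2018.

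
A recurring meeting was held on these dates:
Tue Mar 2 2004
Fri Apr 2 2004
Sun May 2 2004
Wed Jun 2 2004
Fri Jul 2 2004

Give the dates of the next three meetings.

Mon Aug 2 2004, Thu Sep 2 2004, Sat Oct 2 2004

The day-of-month is always 2 (31, 30, 31, 30 days between events).
So this recurs on the 2nd of each month.
Next: August 2004 → Mon Aug 2 2004.
September 2004: Thu Sep 2 2004.
Next: October 2004 → Sat Oct 2 2004.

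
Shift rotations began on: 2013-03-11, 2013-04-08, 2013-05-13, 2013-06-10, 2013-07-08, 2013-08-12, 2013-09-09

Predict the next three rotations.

These are Mondays at 28- or 35-day spacing (28, 35, 28, 28, 35, 28).
The pattern: 2nd Monday of the month.
2nd Monday of October 2013: 2013-10-14.
November 2013 — 2nd Monday is 2013-11-11.
December 2013 — 2nd Monday is 2013-12-09.

2013-10-14, 2013-11-11, 2013-12-09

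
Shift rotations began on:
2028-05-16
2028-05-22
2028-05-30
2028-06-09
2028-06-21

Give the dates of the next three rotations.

Gaps: 6, 8, 10, 12 days — each gap is 2 larger than the previous one.
Next gap: 14 days. 2028-06-21 + 14 days = 2028-07-05.
Next gap: 16 days. 2028-07-05 + 16 days = 2028-07-21.
Next gap: 18 days. 2028-07-21 + 18 days = 2028-08-08.

2028-07-05, 2028-07-21, 2028-08-08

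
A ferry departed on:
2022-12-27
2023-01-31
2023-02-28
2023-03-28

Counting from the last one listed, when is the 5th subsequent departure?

These are Tuesdays with 35, 28, 28-day gaps.
Each is the final Tuesday of its month — 2023-01-31 is past the 28th, so '4th Tuesday' doesn't fit.
April 2023 ends with Tuesday 2023-04-25.
Last Tuesday of May 2023: 2023-05-30.
June 2023 ends with Tuesday 2023-06-27.
Last Tuesday of July 2023: 2023-07-25.
Last Tuesday of August 2023: 2023-08-29.

2023-08-29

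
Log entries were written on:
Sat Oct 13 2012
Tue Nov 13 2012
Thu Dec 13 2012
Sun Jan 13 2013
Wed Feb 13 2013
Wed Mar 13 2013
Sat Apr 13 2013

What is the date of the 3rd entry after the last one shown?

The day-of-month is always 13 (31, 30, 31, 31, 28, 31 days between events).
So this recurs on the 13th of each month.
Next: May 2013 → Mon May 13 2013.
Next: June 2013 → Thu Jun 13 2013.
July 2013: Sat Jul 13 2013.

Sat Jul 13 2013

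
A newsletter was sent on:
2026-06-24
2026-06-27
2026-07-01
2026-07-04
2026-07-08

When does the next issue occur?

The gap pattern 3, 4, 3, 4 repeats every 2 events.
These are the Wednesdays and Saturdays of each week.
Next Saturday: 2026-07-11.

2026-07-11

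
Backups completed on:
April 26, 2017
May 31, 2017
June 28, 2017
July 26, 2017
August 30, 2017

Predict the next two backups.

September 27, 2017; October 25, 2017

Every date is a Wednesday; gaps 35, 28, 28, 35 days.
Each is the last Wednesday of its month (at least one falls on the 29th or later, ruling out '4th Wednesday').
September 2017 ends with Wednesday September 27, 2017.
Last Wednesday of October 2017: October 25, 2017.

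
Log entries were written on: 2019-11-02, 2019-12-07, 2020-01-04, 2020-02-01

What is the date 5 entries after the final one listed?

All dates are Saturdays, 35, 28, 28 days apart.
Specifically, the 1st Saturday of each month.
March 2020 — 1st Saturday is 2020-03-07.
April 2020 — 1st Saturday is 2020-04-04.
1st Saturday of May 2020: 2020-05-02.
June 2020 — 1st Saturday is 2020-06-06.
1st Saturday of July 2020: 2020-07-04.

2020-07-04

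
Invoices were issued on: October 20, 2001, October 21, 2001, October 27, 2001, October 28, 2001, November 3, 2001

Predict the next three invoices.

November 4, 2001; November 10, 2001; November 11, 2001

The gap pattern 1, 6, 1, 6 repeats every 2 events.
These are the Saturdays and Sundays of each week.
Next Sunday: November 4, 2001.
The following Saturday is November 10, 2001.
The following Sunday is November 11, 2001.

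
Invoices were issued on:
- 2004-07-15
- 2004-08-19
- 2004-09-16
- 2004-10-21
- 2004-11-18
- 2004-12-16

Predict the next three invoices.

2005-01-20, 2005-02-17, 2005-03-17

These are Thursdays at 28- or 35-day spacing (35, 28, 35, 28, 28).
The pattern: 3rd Thursday of the month.
January 2005 — 3rd Thursday is 2005-01-20.
February 2005 — 3rd Thursday is 2005-02-17.
3rd Thursday of March 2005: 2005-03-17.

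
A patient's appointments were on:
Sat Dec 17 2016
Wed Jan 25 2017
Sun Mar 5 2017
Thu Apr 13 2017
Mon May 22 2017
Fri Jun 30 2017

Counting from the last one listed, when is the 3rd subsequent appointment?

Gaps between consecutive events: 39, 39, 39, 39, 39 days — a constant 39-day interval.
Fri Jun 30 2017 + 39 days = Tue Aug 8 2017.
Tue Aug 8 2017 + 39 days = Sat Sep 16 2017.
Sat Sep 16 2017 + 39 days = Wed Oct 25 2017.

Wed Oct 25 2017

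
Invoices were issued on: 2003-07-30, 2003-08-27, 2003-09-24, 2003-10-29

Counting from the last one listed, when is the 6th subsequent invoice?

2004-04-28

Every date is a Wednesday; gaps 28, 28, 35 days.
Each is the last Wednesday of its month (at least one falls on the 29th or later, ruling out '4th Wednesday').
November 2003 ends with Wednesday 2003-11-26.
Last Wednesday of December 2003: 2003-12-31.
Last Wednesday of January 2004: 2004-01-28.
February 2004 ends with Wednesday 2004-02-25.
Last Wednesday of March 2004: 2004-03-31.
Last Wednesday of April 2004: 2004-04-28.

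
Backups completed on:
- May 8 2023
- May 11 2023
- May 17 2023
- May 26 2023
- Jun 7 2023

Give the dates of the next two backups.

Intervals are 3, 6, 9, 12 days — an arithmetic progression with common difference 3.
Next gap: 15 days. Jun 7 2023 + 15 days = Jun 22 2023.
Next gap: 18 days. Jun 22 2023 + 18 days = Jul 10 2023.

Jun 22 2023, Jul 10 2023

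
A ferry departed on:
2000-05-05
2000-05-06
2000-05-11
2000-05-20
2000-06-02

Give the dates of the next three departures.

Intervals are 1, 5, 9, 13 days — an arithmetic progression with common difference 4.
Next gap: 17 days. 2000-06-02 + 17 days = 2000-06-19.
Next gap: 21 days. 2000-06-19 + 21 days = 2000-07-10.
Next gap: 25 days. 2000-07-10 + 25 days = 2000-08-04.

2000-06-19, 2000-07-10, 2000-08-04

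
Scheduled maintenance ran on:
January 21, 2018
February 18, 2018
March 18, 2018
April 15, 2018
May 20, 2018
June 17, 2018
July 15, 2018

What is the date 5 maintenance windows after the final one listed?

All dates are Sundays, 28, 28, 28, 35, 28, 28 days apart.
Specifically, the 3rd Sunday of each month.
August 2018 — 3rd Sunday is August 19, 2018.
3rd Sunday of September 2018: September 16, 2018.
3rd Sunday of October 2018: October 21, 2018.
3rd Sunday of November 2018: November 18, 2018.
3rd Sunday of December 2018: December 16, 2018.

December 16, 2018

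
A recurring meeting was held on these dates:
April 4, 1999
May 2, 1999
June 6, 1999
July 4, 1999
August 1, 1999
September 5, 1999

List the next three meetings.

All dates are Sundays, 28, 35, 28, 28, 35 days apart.
Specifically, the 1st Sunday of each month.
1st Sunday of October 1999: October 3, 1999.
1st Sunday of November 1999: November 7, 1999.
December 1999 — 1st Sunday is December 5, 1999.

October 3, 1999; November 7, 1999; December 5, 1999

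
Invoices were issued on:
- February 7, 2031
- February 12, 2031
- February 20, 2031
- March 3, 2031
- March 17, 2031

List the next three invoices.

Intervals are 5, 8, 11, 14 days — an arithmetic progression with common difference 3.
Next gap: 17 days. March 17, 2031 + 17 days = April 3, 2031.
Next gap: 20 days. April 3, 2031 + 20 days = April 23, 2031.
Next gap: 23 days. April 23, 2031 + 23 days = May 16, 2031.

April 3, 2031; April 23, 2031; May 16, 2031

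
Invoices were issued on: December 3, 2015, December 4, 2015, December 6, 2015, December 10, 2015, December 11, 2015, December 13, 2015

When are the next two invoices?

Gaps: 1, 2, 4, 1, 2 days — not constant, but cyclic with period 3.
The events fall on every Thursday, Friday and Sunday.
Next Thursday: December 17, 2015.
Next Friday: December 18, 2015.

December 17, 2015; December 18, 2015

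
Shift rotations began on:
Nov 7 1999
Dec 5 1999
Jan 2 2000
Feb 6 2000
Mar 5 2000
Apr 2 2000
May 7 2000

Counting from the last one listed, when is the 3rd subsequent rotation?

All dates are Sundays, 28, 28, 35, 28, 28, 35 days apart.
Specifically, the 1st Sunday of each month.
1st Sunday of June 2000: Jun 4 2000.
1st Sunday of July 2000: Jul 2 2000.
August 2000 — 1st Sunday is Aug 6 2000.

Aug 6 2000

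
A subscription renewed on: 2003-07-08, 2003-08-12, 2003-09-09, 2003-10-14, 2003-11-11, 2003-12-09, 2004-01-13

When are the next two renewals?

2004-02-10, 2004-03-09

These are Tuesdays at 28- or 35-day spacing (35, 28, 35, 28, 28, 35).
The pattern: 2nd Tuesday of the month.
2nd Tuesday of February 2004: 2004-02-10.
2nd Tuesday of March 2004: 2004-03-09.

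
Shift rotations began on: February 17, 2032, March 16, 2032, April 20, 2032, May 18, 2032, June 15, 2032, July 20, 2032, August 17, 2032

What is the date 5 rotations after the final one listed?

Gaps: 28, 35, 28, 28, 35, 28 days — a mix of 28 and 35. Every date is a Tuesday.
Each is the 3rd Tuesday of its month.
September 2032 — 3rd Tuesday is September 21, 2032.
October 2032 — 3rd Tuesday is October 19, 2032.
November 2032 — 3rd Tuesday is November 16, 2032.
December 2032 — 3rd Tuesday is December 21, 2032.
3rd Tuesday of January 2033: January 18, 2033.

January 18, 2033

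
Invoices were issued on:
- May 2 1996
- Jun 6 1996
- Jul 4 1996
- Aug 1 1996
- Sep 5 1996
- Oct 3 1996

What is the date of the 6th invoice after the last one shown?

Apr 3 1997

All dates are Thursdays, 35, 28, 28, 35, 28 days apart.
Specifically, the 1st Thursday of each month.
November 1996 — 1st Thursday is Nov 7 1996.
1st Thursday of December 1996: Dec 5 1996.
January 1997 — 1st Thursday is Jan 2 1997.
February 1997 — 1st Thursday is Feb 6 1997.
March 1997 — 1st Thursday is Mar 6 1997.
April 1997 — 1st Thursday is Apr 3 1997.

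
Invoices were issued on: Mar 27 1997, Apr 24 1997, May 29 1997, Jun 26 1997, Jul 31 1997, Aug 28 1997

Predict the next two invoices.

Every date is a Thursday; gaps 28, 35, 28, 35, 28 days.
Each is the last Thursday of its month (at least one falls on the 29th or later, ruling out '4th Thursday').
September 1997 ends with Thursday Sep 25 1997.
Last Thursday of October 1997: Oct 30 1997.

Sep 25 1997, Oct 30 1997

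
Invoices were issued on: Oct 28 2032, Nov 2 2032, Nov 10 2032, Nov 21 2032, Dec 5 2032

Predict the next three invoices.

Dec 22 2032, Jan 11 2033, Feb 3 2033

Gaps: 5, 8, 11, 14 days — each gap is 3 larger than the previous one.
Next gap: 17 days. Dec 5 2032 + 17 days = Dec 22 2032.
Next gap: 20 days. Dec 22 2032 + 20 days = Jan 11 2033.
Next gap: 23 days. Jan 11 2033 + 23 days = Feb 3 2033.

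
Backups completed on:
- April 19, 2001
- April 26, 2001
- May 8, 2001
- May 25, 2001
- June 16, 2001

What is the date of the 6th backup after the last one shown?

Intervals are 7, 12, 17, 22 days — an arithmetic progression with common difference 5.
Next gap: 27 days. June 16, 2001 + 27 days = July 13, 2001.
Next gap: 32 days. July 13, 2001 + 32 days = August 14, 2001.
Next gap: 37 days. August 14, 2001 + 37 days = September 20, 2001.
Next gap: 42 days. September 20, 2001 + 42 days = November 1, 2001.
Next gap: 47 days. November 1, 2001 + 47 days = December 18, 2001.
Next gap: 52 days. December 18, 2001 + 52 days = February 8, 2002.

February 8, 2002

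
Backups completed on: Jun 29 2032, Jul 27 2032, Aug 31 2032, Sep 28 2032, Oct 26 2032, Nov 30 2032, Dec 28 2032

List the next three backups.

Every date is a Tuesday; gaps 28, 35, 28, 28, 35, 28 days.
Each is the last Tuesday of its month (at least one falls on the 29th or later, ruling out '4th Tuesday').
January 2033 ends with Tuesday Jan 25 2033.
Last Tuesday of February 2033: Feb 22 2033.
Last Tuesday of March 2033: Mar 29 2033.

Jan 25 2033, Feb 22 2033, Mar 29 2033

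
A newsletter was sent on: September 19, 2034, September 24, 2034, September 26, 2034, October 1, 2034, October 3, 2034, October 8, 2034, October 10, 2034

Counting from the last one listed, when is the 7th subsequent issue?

November 5, 2034

Gaps: 5, 2, 5, 2, 5, 2 days — not constant, but cyclic with period 2.
The events fall on every Tuesday and Sunday.
The following Sunday is October 15, 2034.
The following Tuesday is October 17, 2034.
Next Sunday: October 22, 2034.
Next Tuesday: October 24, 2034.
Next Sunday: October 29, 2034.
The following Tuesday is October 31, 2034.
The following Sunday is November 5, 2034.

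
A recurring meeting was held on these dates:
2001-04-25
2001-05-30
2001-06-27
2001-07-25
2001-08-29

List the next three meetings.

2001-09-26, 2001-10-31, 2001-11-28

These are Wednesdays with 35, 28, 28, 35-day gaps.
Each is the final Wednesday of its month — 2001-05-30 is past the 28th, so '4th Wednesday' doesn't fit.
September 2001 ends with Wednesday 2001-09-26.
Last Wednesday of October 2001: 2001-10-31.
Last Wednesday of November 2001: 2001-11-28.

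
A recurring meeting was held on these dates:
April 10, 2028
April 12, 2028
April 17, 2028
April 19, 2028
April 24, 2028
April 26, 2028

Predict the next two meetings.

The gap pattern 2, 5, 2, 5, 2 repeats every 2 events.
These are the Mondays and Wednesdays of each week.
The following Monday is May 1, 2028.
The following Wednesday is May 3, 2028.

May 1, 2028; May 3, 2028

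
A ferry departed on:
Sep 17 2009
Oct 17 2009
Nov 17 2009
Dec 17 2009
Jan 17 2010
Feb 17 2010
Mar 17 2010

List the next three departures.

Gaps: 30, 31, 30, 31, 31, 28 days — not constant. Every event is on the 17th of the month.
Pattern: the 17th of each month.
April 2010: Apr 17 2010.
Next: May 2010 → May 17 2010.
June 2010: Jun 17 2010.

Apr 17 2010, May 17 2010, Jun 17 2010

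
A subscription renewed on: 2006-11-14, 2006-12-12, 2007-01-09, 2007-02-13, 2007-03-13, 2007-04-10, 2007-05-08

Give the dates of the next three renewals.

All dates are Tuesdays, 28, 28, 35, 28, 28, 28 days apart.
Specifically, the 2nd Tuesday of each month.
2nd Tuesday of June 2007: 2007-06-12.
July 2007 — 2nd Tuesday is 2007-07-10.
2nd Tuesday of August 2007: 2007-08-14.

2007-06-12, 2007-07-10, 2007-08-14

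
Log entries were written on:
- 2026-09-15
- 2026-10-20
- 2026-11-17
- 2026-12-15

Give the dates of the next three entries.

2027-01-19, 2027-02-16, 2027-03-16

These are Tuesdays at 28- or 35-day spacing (35, 28, 28).
The pattern: 3rd Tuesday of the month.
3rd Tuesday of January 2027: 2027-01-19.
3rd Tuesday of February 2027: 2027-02-16.
March 2027 — 3rd Tuesday is 2027-03-16.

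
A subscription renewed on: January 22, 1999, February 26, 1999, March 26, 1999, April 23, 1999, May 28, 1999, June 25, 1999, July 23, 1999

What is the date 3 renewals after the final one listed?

October 22, 1999

All dates are Fridays, 35, 28, 28, 35, 28, 28 days apart.
Specifically, the 4th Friday of each month.
4th Friday of August 1999: August 27, 1999.
4th Friday of September 1999: September 24, 1999.
October 1999 — 4th Friday is October 22, 1999.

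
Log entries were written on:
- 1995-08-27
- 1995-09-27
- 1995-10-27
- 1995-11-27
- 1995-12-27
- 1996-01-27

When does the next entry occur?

1996-02-27

Gaps: 31, 30, 31, 30, 31 days — not constant. Every event is on the 27th of the month.
Pattern: the 27th of each month.
February 1996: 1996-02-27.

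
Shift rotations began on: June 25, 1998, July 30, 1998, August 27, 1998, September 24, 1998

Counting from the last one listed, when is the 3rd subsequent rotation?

December 31, 1998

Every date is a Thursday; gaps 35, 28, 28 days.
Each is the last Thursday of its month (at least one falls on the 29th or later, ruling out '4th Thursday').
October 1998 ends with Thursday October 29, 1998.
Last Thursday of November 1998: November 26, 1998.
Last Thursday of December 1998: December 31, 1998.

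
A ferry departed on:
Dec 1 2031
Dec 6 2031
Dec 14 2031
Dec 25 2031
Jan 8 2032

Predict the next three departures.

Jan 25 2032, Feb 14 2032, Mar 8 2032

The spacing grows by 3 each time: 5, 8, 11, 14 days.
Next gap: 17 days. Jan 8 2032 + 17 days = Jan 25 2032.
Next gap: 20 days. Jan 25 2032 + 20 days = Feb 14 2032.
Next gap: 23 days. Feb 14 2032 + 23 days = Mar 8 2032.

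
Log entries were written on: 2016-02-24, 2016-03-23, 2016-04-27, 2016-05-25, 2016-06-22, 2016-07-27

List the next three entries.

2016-08-24, 2016-09-28, 2016-10-26

All dates are Wednesdays, 28, 35, 28, 28, 35 days apart.
Specifically, the 4th Wednesday of each month.
August 2016 — 4th Wednesday is 2016-08-24.
September 2016 — 4th Wednesday is 2016-09-28.
October 2016 — 4th Wednesday is 2016-10-26.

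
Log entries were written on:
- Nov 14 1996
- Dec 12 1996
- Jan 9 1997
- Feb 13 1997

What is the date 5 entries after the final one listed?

Jul 10 1997

All dates are Thursdays, 28, 28, 35 days apart.
Specifically, the 2nd Thursday of each month.
March 1997 — 2nd Thursday is Mar 13 1997.
2nd Thursday of April 1997: Apr 10 1997.
May 1997 — 2nd Thursday is May 8 1997.
June 1997 — 2nd Thursday is Jun 12 1997.
2nd Thursday of July 1997: Jul 10 1997.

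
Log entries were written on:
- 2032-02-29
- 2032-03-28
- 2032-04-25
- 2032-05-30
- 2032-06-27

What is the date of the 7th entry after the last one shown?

2033-01-30

All Sundays; the gaps (28, 28, 35, 28) vary with month length.
This is the last Sunday of each month.
Last Sunday of July 2032: 2032-07-25.
August 2032 ends with Sunday 2032-08-29.
Last Sunday of September 2032: 2032-09-26.
Last Sunday of October 2032: 2032-10-31.
Last Sunday of November 2032: 2032-11-28.
Last Sunday of December 2032: 2032-12-26.
Last Sunday of January 2033: 2033-01-30.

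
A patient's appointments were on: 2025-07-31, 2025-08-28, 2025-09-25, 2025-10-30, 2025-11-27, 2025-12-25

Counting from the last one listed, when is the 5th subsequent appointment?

2026-05-28

These are Thursdays with 28, 28, 35, 28, 28-day gaps.
Each is the final Thursday of its month — 2025-07-31 is past the 28th, so '4th Thursday' doesn't fit.
January 2026 ends with Thursday 2026-01-29.
Last Thursday of February 2026: 2026-02-26.
Last Thursday of March 2026: 2026-03-26.
April 2026 ends with Thursday 2026-04-30.
Last Thursday of May 2026: 2026-05-28.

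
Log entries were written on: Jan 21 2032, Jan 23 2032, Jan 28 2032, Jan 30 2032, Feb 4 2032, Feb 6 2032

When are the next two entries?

Every event lands on a Wednesday or Friday (gaps cycle 2, 5, 2, 5, 2).
So the schedule is: every Wednesday and Friday.
The following Wednesday is Feb 11 2032.
Next Friday: Feb 13 2032.

Feb 11 2032, Feb 13 2032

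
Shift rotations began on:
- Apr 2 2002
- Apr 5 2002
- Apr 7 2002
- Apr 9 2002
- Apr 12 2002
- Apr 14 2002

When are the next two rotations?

Every event lands on a Tuesday or Friday or Sunday (gaps cycle 3, 2, 2, 3, 2).
So the schedule is: every Tuesday, Friday and Sunday.
Next Tuesday: Apr 16 2002.
The following Friday is Apr 19 2002.

Apr 16 2002, Apr 19 2002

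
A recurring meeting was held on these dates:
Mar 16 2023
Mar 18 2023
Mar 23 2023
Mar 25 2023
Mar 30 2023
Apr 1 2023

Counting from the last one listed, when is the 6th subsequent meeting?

Apr 22 2023

Gaps: 2, 5, 2, 5, 2 days — not constant, but cyclic with period 2.
The events fall on every Thursday and Saturday.
Next Thursday: Apr 6 2023.
Next Saturday: Apr 8 2023.
Next Thursday: Apr 13 2023.
Next Saturday: Apr 15 2023.
Next Thursday: Apr 20 2023.
Next Saturday: Apr 22 2023.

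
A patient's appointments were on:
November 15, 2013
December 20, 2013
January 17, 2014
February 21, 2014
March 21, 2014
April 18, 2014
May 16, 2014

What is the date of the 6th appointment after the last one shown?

November 21, 2014

All dates are Fridays, 35, 28, 35, 28, 28, 28 days apart.
Specifically, the 3rd Friday of each month.
June 2014 — 3rd Friday is June 20, 2014.
3rd Friday of July 2014: July 18, 2014.
August 2014 — 3rd Friday is August 15, 2014.
3rd Friday of September 2014: September 19, 2014.
October 2014 — 3rd Friday is October 17, 2014.
November 2014 — 3rd Friday is November 21, 2014.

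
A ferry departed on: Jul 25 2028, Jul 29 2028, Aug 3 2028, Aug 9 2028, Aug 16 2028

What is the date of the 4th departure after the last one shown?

Gaps: 4, 5, 6, 7 days — each gap is 1 larger than the previous one.
Next gap: 8 days. Aug 16 2028 + 8 days = Aug 24 2028.
Next gap: 9 days. Aug 24 2028 + 9 days = Sep 2 2028.
Next gap: 10 days. Sep 2 2028 + 10 days = Sep 12 2028.
Next gap: 11 days. Sep 12 2028 + 11 days = Sep 23 2028.

Sep 23 2028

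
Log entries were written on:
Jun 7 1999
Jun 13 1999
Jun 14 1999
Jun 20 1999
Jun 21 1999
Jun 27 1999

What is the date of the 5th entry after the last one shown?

Jul 12 1999

Every event lands on a Monday or Sunday (gaps cycle 6, 1, 6, 1, 6).
So the schedule is: every Monday and Sunday.
The following Monday is Jun 28 1999.
The following Sunday is Jul 4 1999.
The following Monday is Jul 5 1999.
The following Sunday is Jul 11 1999.
The following Monday is Jul 12 1999.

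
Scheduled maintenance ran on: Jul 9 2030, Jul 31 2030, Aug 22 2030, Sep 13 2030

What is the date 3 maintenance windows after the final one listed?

Gaps between consecutive events: 22, 22, 22 days — a constant 22-day interval.
Sep 13 2030 + 22 days = Oct 5 2030.
Oct 5 2030 + 22 days = Oct 27 2030.
Oct 27 2030 + 22 days = Nov 18 2030.

Nov 18 2030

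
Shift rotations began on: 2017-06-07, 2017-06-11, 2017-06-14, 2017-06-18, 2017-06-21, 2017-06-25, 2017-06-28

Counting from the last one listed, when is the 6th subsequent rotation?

Every event lands on a Wednesday or Sunday (gaps cycle 4, 3, 4, 3, 4, 3).
So the schedule is: every Wednesday and Sunday.
The following Sunday is 2017-07-02.
The following Wednesday is 2017-07-05.
The following Sunday is 2017-07-09.
Next Wednesday: 2017-07-12.
Next Sunday: 2017-07-16.
Next Wednesday: 2017-07-19.

2017-07-19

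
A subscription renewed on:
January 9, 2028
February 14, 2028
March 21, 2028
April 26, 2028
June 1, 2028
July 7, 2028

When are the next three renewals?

Every event comes 36 days after the last (36, 36, 36, 36, 36).
July 7, 2028 + 36 days = August 12, 2028.
August 12, 2028 + 36 days = September 17, 2028.
September 17, 2028 + 36 days = October 23, 2028.

August 12, 2028; September 17, 2028; October 23, 2028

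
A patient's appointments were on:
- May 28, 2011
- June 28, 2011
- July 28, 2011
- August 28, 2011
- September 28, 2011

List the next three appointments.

October 28, 2011; November 28, 2011; December 28, 2011

The day-of-month is always 28 (31, 30, 31, 31 days between events).
So this recurs on the 28th of each month.
October 2011: October 28, 2011.
Next: November 2011 → November 28, 2011.
December 2011: December 28, 2011.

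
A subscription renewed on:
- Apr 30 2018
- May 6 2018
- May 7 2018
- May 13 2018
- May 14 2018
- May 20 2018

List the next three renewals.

Gaps: 6, 1, 6, 1, 6 days — not constant, but cyclic with period 2.
The events fall on every Monday and Sunday.
Next Monday: May 21 2018.
The following Sunday is May 27 2018.
Next Monday: May 28 2018.

May 21 2018, May 27 2018, May 28 2018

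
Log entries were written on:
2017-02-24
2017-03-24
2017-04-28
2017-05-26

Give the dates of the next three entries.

These are Fridays at 28- or 35-day spacing (28, 35, 28).
The pattern: 4th Friday of the month.
June 2017 — 4th Friday is 2017-06-23.
4th Friday of July 2017: 2017-07-28.
4th Friday of August 2017: 2017-08-25.

2017-06-23, 2017-07-28, 2017-08-25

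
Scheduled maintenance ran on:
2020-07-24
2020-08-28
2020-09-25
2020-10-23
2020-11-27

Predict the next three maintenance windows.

Gaps: 35, 28, 28, 35 days — a mix of 28 and 35. Every date is a Friday.
Each is the 4th Friday of its month.
4th Friday of December 2020: 2020-12-25.
January 2021 — 4th Friday is 2021-01-22.
4th Friday of February 2021: 2021-02-26.

2020-12-25, 2021-01-22, 2021-02-26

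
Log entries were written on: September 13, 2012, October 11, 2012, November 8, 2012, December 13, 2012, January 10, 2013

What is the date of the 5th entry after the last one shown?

Gaps: 28, 28, 35, 28 days — a mix of 28 and 35. Every date is a Thursday.
Each is the 2nd Thursday of its month.
February 2013 — 2nd Thursday is February 14, 2013.
March 2013 — 2nd Thursday is March 14, 2013.
2nd Thursday of April 2013: April 11, 2013.
May 2013 — 2nd Thursday is May 9, 2013.
June 2013 — 2nd Thursday is June 13, 2013.

June 13, 2013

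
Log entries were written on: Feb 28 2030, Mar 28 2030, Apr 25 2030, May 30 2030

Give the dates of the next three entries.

Jun 27 2030, Jul 25 2030, Aug 29 2030

All Thursdays; the gaps (28, 28, 35) vary with month length.
This is the last Thursday of each month.
June 2030 ends with Thursday Jun 27 2030.
July 2030 ends with Thursday Jul 25 2030.
August 2030 ends with Thursday Aug 29 2030.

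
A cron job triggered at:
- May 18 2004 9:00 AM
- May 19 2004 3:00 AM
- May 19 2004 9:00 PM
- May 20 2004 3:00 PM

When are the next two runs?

May 21 2004 9:00 AM, May 22 2004 3:00 AM

The interval is a steady 18 hours (18, 18, 18).
May 20 2004 3:00 PM + 18 h = May 21 2004 9:00 AM.
May 21 2004 9:00 AM + 18 h = May 22 2004 3:00 AM.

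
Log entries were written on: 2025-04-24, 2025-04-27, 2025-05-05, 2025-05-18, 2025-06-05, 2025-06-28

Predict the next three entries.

Intervals are 3, 8, 13, 18, 23 days — an arithmetic progression with common difference 5.
Next gap: 28 days. 2025-06-28 + 28 days = 2025-07-26.
Next gap: 33 days. 2025-07-26 + 33 days = 2025-08-28.
Next gap: 38 days. 2025-08-28 + 38 days = 2025-10-05.

2025-07-26, 2025-08-28, 2025-10-05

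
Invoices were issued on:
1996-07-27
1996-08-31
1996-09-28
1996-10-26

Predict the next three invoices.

Every date is a Saturday; gaps 35, 28, 28 days.
Each is the last Saturday of its month (at least one falls on the 29th or later, ruling out '4th Saturday').
November 1996 ends with Saturday 1996-11-30.
Last Saturday of December 1996: 1996-12-28.
Last Saturday of January 1997: 1997-01-25.

1996-11-30, 1996-12-28, 1997-01-25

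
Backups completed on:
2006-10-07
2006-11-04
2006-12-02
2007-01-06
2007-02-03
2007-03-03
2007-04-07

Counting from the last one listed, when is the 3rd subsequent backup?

2007-07-07

These are Saturdays at 28- or 35-day spacing (28, 28, 35, 28, 28, 35).
The pattern: 1st Saturday of the month.
1st Saturday of May 2007: 2007-05-05.
1st Saturday of June 2007: 2007-06-02.
July 2007 — 1st Saturday is 2007-07-07.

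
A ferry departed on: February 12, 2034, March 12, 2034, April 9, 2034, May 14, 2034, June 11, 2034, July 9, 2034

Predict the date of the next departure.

All dates are Sundays, 28, 28, 35, 28, 28 days apart.
Specifically, the 2nd Sunday of each month.
August 2034 — 2nd Sunday is August 13, 2034.

August 13, 2034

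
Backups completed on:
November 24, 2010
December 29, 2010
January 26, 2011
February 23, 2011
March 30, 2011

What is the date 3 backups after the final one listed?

These are Wednesdays with 35, 28, 28, 35-day gaps.
Each is the final Wednesday of its month — December 29, 2010 is past the 28th, so '4th Wednesday' doesn't fit.
Last Wednesday of April 2011: April 27, 2011.
Last Wednesday of May 2011: May 25, 2011.
June 2011 ends with Wednesday June 29, 2011.

June 29, 2011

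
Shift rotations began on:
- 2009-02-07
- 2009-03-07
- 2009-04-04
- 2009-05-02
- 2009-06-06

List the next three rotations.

2009-07-04, 2009-08-01, 2009-09-05

These are Saturdays at 28- or 35-day spacing (28, 28, 28, 35).
The pattern: 1st Saturday of the month.
1st Saturday of July 2009: 2009-07-04.
1st Saturday of August 2009: 2009-08-01.
September 2009 — 1st Saturday is 2009-09-05.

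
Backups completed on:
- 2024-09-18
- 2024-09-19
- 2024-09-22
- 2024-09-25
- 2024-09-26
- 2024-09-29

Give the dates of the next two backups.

2024-10-02, 2024-10-03

Every event lands on a Wednesday or Thursday or Sunday (gaps cycle 1, 3, 3, 1, 3).
So the schedule is: every Wednesday, Thursday and Sunday.
Next Wednesday: 2024-10-02.
The following Thursday is 2024-10-03.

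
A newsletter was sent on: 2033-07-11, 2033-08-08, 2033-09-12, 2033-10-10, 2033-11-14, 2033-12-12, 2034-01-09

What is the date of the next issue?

All dates are Mondays, 28, 35, 28, 35, 28, 28 days apart.
Specifically, the 2nd Monday of each month.
2nd Monday of February 2034: 2034-02-13.

2034-02-13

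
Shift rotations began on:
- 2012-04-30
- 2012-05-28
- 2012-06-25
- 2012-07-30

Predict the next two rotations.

2012-08-27, 2012-09-24

All Mondays; the gaps (28, 28, 35) vary with month length.
This is the last Monday of each month.
Last Monday of August 2012: 2012-08-27.
September 2012 ends with Monday 2012-09-24.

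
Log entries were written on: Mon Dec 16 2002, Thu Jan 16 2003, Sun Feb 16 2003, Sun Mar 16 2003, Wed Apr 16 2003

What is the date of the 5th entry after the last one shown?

Tue Sep 16 2003

The day-of-month is always 16 (31, 31, 28, 31 days between events).
So this recurs on the 16th of each month.
May 2003: Fri May 16 2003.
June 2003: Mon Jun 16 2003.
Next: July 2003 → Wed Jul 16 2003.
August 2003: Sat Aug 16 2003.
Next: September 2003 → Tue Sep 16 2003.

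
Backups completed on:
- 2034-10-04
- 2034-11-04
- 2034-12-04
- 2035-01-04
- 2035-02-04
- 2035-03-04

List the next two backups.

2035-04-04, 2035-05-04

Gaps: 31, 30, 31, 31, 28 days — not constant. Every event is on the 4th of the month.
Pattern: the 4th of each month.
Next: April 2035 → 2035-04-04.
Next: May 2035 → 2035-05-04.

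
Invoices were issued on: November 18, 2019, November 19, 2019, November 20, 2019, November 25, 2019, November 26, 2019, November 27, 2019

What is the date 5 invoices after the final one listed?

Gaps: 1, 1, 5, 1, 1 days — not constant, but cyclic with period 3.
The events fall on every Monday, Tuesday and Wednesday.
The following Monday is December 2, 2019.
Next Tuesday: December 3, 2019.
Next Wednesday: December 4, 2019.
The following Monday is December 9, 2019.
The following Tuesday is December 10, 2019.

December 10, 2019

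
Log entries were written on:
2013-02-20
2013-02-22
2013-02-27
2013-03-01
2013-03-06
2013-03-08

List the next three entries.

2013-03-13, 2013-03-15, 2013-03-20

The gap pattern 2, 5, 2, 5, 2 repeats every 2 events.
These are the Wednesdays and Fridays of each week.
Next Wednesday: 2013-03-13.
The following Friday is 2013-03-15.
The following Wednesday is 2013-03-20.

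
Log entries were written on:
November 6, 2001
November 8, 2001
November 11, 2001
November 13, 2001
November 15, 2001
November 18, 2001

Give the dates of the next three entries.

Every event lands on a Tuesday or Thursday or Sunday (gaps cycle 2, 3, 2, 2, 3).
So the schedule is: every Tuesday, Thursday and Sunday.
The following Tuesday is November 20, 2001.
The following Thursday is November 22, 2001.
The following Sunday is November 25, 2001.

November 20, 2001; November 22, 2001; November 25, 2001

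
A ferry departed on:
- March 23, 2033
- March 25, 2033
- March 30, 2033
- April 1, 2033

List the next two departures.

Every event lands on a Wednesday or Friday (gaps cycle 2, 5, 2).
So the schedule is: every Wednesday and Friday.
The following Wednesday is April 6, 2033.
The following Friday is April 8, 2033.

April 6, 2033; April 8, 2033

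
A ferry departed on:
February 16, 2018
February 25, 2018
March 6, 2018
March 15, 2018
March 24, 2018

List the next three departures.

Every event comes 9 days after the last (9, 9, 9, 9).
March 24, 2018 + 9 days = April 2, 2018.
April 2, 2018 + 9 days = April 11, 2018.
April 11, 2018 + 9 days = April 20, 2018.

April 2, 2018; April 11, 2018; April 20, 2018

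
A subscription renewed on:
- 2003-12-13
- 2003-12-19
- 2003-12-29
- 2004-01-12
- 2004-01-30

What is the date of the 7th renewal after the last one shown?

2004-09-24

Gaps: 6, 10, 14, 18 days — each gap is 4 larger than the previous one.
Next gap: 22 days. 2004-01-30 + 22 days = 2004-02-21.
Next gap: 26 days. 2004-02-21 + 26 days = 2004-03-18.
Next gap: 30 days. 2004-03-18 + 30 days = 2004-04-17.
Next gap: 34 days. 2004-04-17 + 34 days = 2004-05-21.
Next gap: 38 days. 2004-05-21 + 38 days = 2004-06-28.
Next gap: 42 days. 2004-06-28 + 42 days = 2004-08-09.
Next gap: 46 days. 2004-08-09 + 46 days = 2004-09-24.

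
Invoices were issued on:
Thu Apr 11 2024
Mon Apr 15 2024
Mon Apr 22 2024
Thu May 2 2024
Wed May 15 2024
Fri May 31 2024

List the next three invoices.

Wed Jun 19 2024, Thu Jul 11 2024, Mon Aug 5 2024

Gaps: 4, 7, 10, 13, 16 days — each gap is 3 larger than the previous one.
Next gap: 19 days. Fri May 31 2024 + 19 days = Wed Jun 19 2024.
Next gap: 22 days. Wed Jun 19 2024 + 22 days = Thu Jul 11 2024.
Next gap: 25 days. Thu Jul 11 2024 + 25 days = Mon Aug 5 2024.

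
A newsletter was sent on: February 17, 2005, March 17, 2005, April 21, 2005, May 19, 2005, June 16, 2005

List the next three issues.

These are Thursdays at 28- or 35-day spacing (28, 35, 28, 28).
The pattern: 3rd Thursday of the month.
3rd Thursday of July 2005: July 21, 2005.
August 2005 — 3rd Thursday is August 18, 2005.
September 2005 — 3rd Thursday is September 15, 2005.

July 21, 2005; August 18, 2005; September 15, 2005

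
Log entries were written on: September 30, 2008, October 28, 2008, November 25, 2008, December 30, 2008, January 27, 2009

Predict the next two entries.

February 24, 2009; March 31, 2009

These are Tuesdays with 28, 28, 35, 28-day gaps.
Each is the final Tuesday of its month — September 30, 2008 is past the 28th, so '4th Tuesday' doesn't fit.
February 2009 ends with Tuesday February 24, 2009.
Last Tuesday of March 2009: March 31, 2009.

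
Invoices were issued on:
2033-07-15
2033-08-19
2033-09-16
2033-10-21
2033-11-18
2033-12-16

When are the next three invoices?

2034-01-20, 2034-02-17, 2034-03-17

These are Fridays at 28- or 35-day spacing (35, 28, 35, 28, 28).
The pattern: 3rd Friday of the month.
3rd Friday of January 2034: 2034-01-20.
February 2034 — 3rd Friday is 2034-02-17.
3rd Friday of March 2034: 2034-03-17.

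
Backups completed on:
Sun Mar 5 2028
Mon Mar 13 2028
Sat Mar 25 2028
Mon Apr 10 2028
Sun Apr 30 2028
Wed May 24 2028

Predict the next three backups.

Gaps: 8, 12, 16, 20, 24 days — each gap is 4 larger than the previous one.
Next gap: 28 days. Wed May 24 2028 + 28 days = Wed Jun 21 2028.
Next gap: 32 days. Wed Jun 21 2028 + 32 days = Sun Jul 23 2028.
Next gap: 36 days. Sun Jul 23 2028 + 36 days = Mon Aug 28 2028.

Wed Jun 21 2028, Sun Jul 23 2028, Mon Aug 28 2028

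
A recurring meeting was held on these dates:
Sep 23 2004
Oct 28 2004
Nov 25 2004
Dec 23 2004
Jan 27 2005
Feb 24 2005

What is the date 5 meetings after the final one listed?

Gaps: 35, 28, 28, 35, 28 days — a mix of 28 and 35. Every date is a Thursday.
Each is the 4th Thursday of its month.
March 2005 — 4th Thursday is Mar 24 2005.
April 2005 — 4th Thursday is Apr 28 2005.
4th Thursday of May 2005: May 26 2005.
June 2005 — 4th Thursday is Jun 23 2005.
4th Thursday of July 2005: Jul 28 2005.

Jul 28 2005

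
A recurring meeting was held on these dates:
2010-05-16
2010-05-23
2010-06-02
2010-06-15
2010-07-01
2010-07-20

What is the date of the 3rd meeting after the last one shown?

Intervals are 7, 10, 13, 16, 19 days — an arithmetic progression with common difference 3.
Next gap: 22 days. 2010-07-20 + 22 days = 2010-08-11.
Next gap: 25 days. 2010-08-11 + 25 days = 2010-09-05.
Next gap: 28 days. 2010-09-05 + 28 days = 2010-10-03.

2010-10-03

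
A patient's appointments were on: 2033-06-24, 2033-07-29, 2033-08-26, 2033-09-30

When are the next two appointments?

2033-10-28, 2033-11-25

All Fridays; the gaps (35, 28, 35) vary with month length.
This is the last Friday of each month.
October 2033 ends with Friday 2033-10-28.
November 2033 ends with Friday 2033-11-25.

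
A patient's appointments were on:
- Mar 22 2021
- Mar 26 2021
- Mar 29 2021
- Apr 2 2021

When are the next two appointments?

The gap pattern 4, 3, 4 repeats every 2 events.
These are the Mondays and Fridays of each week.
Next Monday: Apr 5 2021.
The following Friday is Apr 9 2021.

Apr 5 2021, Apr 9 2021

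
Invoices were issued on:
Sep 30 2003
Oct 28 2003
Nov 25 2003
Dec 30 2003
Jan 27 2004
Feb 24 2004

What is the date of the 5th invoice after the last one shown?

Every date is a Tuesday; gaps 28, 28, 35, 28, 28 days.
Each is the last Tuesday of its month (at least one falls on the 29th or later, ruling out '4th Tuesday').
Last Tuesday of March 2004: Mar 30 2004.
April 2004 ends with Tuesday Apr 27 2004.
May 2004 ends with Tuesday May 25 2004.
Last Tuesday of June 2004: Jun 29 2004.
Last Tuesday of July 2004: Jul 27 2004.

Jul 27 2004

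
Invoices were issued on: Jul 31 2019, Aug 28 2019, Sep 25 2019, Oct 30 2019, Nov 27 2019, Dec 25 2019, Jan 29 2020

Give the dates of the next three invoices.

Feb 26 2020, Mar 25 2020, Apr 29 2020

All Wednesdays; the gaps (28, 28, 35, 28, 28, 35) vary with month length.
This is the last Wednesday of each month.
February 2020 ends with Wednesday Feb 26 2020.
Last Wednesday of March 2020: Mar 25 2020.
April 2020 ends with Wednesday Apr 29 2020.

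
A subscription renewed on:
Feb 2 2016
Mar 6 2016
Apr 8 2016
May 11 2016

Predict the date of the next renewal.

Every event comes 33 days after the last (33, 33, 33).
May 11 2016 + 33 days = Jun 13 2016.

Jun 13 2016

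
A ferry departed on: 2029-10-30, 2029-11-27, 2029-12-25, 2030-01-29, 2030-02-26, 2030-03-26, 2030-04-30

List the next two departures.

2030-05-28, 2030-06-25

Every date is a Tuesday; gaps 28, 28, 35, 28, 28, 35 days.
Each is the last Tuesday of its month (at least one falls on the 29th or later, ruling out '4th Tuesday').
Last Tuesday of May 2030: 2030-05-28.
Last Tuesday of June 2030: 2030-06-25.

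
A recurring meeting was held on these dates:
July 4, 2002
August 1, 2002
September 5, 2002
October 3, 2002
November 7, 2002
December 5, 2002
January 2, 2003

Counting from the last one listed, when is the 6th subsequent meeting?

July 3, 2003

Gaps: 28, 35, 28, 35, 28, 28 days — a mix of 28 and 35. Every date is a Thursday.
Each is the 1st Thursday of its month.
1st Thursday of February 2003: February 6, 2003.
1st Thursday of March 2003: March 6, 2003.
April 2003 — 1st Thursday is April 3, 2003.
May 2003 — 1st Thursday is May 1, 2003.
1st Thursday of June 2003: June 5, 2003.
1st Thursday of July 2003: July 3, 2003.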